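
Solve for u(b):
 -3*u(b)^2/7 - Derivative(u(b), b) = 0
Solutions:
 u(b) = 7/(C1 + 3*b)


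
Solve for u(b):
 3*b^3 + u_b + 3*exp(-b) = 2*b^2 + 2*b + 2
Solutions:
 u(b) = C1 - 3*b^4/4 + 2*b^3/3 + b^2 + 2*b + 3*exp(-b)


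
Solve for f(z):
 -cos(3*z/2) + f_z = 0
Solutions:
 f(z) = C1 + 2*sin(3*z/2)/3


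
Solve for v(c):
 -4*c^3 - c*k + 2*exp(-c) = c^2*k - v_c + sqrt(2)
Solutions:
 v(c) = C1 + c^4 + c^3*k/3 + c^2*k/2 + sqrt(2)*c + 2*exp(-c)


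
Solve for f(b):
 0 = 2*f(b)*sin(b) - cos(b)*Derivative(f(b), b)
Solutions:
 f(b) = C1/cos(b)^2


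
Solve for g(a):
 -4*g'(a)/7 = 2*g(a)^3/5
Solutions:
 g(a) = -sqrt(5)*sqrt(-1/(C1 - 7*a))
 g(a) = sqrt(5)*sqrt(-1/(C1 - 7*a))


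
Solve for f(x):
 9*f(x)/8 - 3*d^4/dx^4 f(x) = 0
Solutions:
 f(x) = C1*exp(-6^(1/4)*x/2) + C2*exp(6^(1/4)*x/2) + C3*sin(6^(1/4)*x/2) + C4*cos(6^(1/4)*x/2)


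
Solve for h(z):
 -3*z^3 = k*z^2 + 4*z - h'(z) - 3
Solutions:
 h(z) = C1 + k*z^3/3 + 3*z^4/4 + 2*z^2 - 3*z


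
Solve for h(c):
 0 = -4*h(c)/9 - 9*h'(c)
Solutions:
 h(c) = C1*exp(-4*c/81)


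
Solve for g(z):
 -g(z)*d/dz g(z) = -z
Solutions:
 g(z) = -sqrt(C1 + z^2)
 g(z) = sqrt(C1 + z^2)


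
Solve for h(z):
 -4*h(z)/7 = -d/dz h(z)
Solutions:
 h(z) = C1*exp(4*z/7)


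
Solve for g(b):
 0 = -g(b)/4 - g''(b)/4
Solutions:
 g(b) = C1*sin(b) + C2*cos(b)


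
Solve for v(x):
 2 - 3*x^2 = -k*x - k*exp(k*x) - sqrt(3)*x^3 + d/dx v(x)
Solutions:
 v(x) = C1 + k*x^2/2 + sqrt(3)*x^4/4 - x^3 + 2*x + exp(k*x)


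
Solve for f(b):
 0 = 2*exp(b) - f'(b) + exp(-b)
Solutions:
 f(b) = C1 + 3*sinh(b) + cosh(b)


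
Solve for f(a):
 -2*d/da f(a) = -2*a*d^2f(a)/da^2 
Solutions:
 f(a) = C1 + C2*a^2


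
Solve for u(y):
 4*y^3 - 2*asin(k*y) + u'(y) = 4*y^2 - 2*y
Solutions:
 u(y) = C1 - y^4 + 4*y^3/3 - y^2 + 2*Piecewise((y*asin(k*y) + sqrt(-k^2*y^2 + 1)/k, Ne(k, 0)), (0, True))


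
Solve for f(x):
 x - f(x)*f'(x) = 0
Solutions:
 f(x) = -sqrt(C1 + x^2)
 f(x) = sqrt(C1 + x^2)


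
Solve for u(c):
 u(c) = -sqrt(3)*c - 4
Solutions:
 u(c) = -sqrt(3)*c - 4


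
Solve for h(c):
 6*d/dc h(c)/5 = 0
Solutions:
 h(c) = C1


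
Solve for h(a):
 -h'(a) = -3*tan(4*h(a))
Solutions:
 h(a) = -asin(C1*exp(12*a))/4 + pi/4
 h(a) = asin(C1*exp(12*a))/4


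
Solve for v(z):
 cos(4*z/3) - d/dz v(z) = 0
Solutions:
 v(z) = C1 + 3*sin(4*z/3)/4


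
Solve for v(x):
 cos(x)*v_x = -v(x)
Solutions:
 v(x) = C1*sqrt(sin(x) - 1)/sqrt(sin(x) + 1)


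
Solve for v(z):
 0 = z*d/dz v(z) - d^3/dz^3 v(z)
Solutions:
 v(z) = C1 + Integral(C2*airyai(z) + C3*airybi(z), z)


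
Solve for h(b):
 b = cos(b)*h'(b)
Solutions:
 h(b) = C1 + Integral(b/cos(b), b)


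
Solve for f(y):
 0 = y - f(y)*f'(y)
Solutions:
 f(y) = -sqrt(C1 + y^2)
 f(y) = sqrt(C1 + y^2)


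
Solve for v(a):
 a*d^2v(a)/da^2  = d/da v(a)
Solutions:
 v(a) = C1 + C2*a^2


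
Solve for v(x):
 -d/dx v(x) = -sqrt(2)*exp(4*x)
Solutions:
 v(x) = C1 + sqrt(2)*exp(4*x)/4


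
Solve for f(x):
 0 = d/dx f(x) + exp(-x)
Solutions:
 f(x) = C1 + exp(-x)


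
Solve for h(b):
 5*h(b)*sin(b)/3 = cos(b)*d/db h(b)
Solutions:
 h(b) = C1/cos(b)^(5/3)


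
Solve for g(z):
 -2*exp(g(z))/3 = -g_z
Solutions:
 g(z) = log(-1/(C1 + 2*z)) + log(3)


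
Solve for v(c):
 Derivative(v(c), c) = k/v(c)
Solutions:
 v(c) = -sqrt(C1 + 2*c*k)
 v(c) = sqrt(C1 + 2*c*k)


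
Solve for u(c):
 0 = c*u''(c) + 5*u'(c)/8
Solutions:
 u(c) = C1 + C2*c^(3/8)


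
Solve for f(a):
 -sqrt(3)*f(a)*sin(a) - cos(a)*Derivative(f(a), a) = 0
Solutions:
 f(a) = C1*cos(a)^(sqrt(3))


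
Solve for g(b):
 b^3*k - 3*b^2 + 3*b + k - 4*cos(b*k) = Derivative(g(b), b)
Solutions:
 g(b) = C1 + b^4*k/4 - b^3 + 3*b^2/2 + b*k - 4*sin(b*k)/k


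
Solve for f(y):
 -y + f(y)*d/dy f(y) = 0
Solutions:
 f(y) = -sqrt(C1 + y^2)
 f(y) = sqrt(C1 + y^2)


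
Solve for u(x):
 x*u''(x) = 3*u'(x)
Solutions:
 u(x) = C1 + C2*x^4


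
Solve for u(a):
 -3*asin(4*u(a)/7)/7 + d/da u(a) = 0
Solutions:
 Integral(1/asin(4*_y/7), (_y, u(a))) = C1 + 3*a/7


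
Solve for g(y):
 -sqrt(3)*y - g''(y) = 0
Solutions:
 g(y) = C1 + C2*y - sqrt(3)*y^3/6


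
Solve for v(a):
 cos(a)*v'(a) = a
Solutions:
 v(a) = C1 + Integral(a/cos(a), a)


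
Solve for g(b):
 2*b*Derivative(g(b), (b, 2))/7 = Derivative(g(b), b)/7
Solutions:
 g(b) = C1 + C2*b^(3/2)


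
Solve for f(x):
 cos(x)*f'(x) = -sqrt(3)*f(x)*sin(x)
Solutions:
 f(x) = C1*cos(x)^(sqrt(3))


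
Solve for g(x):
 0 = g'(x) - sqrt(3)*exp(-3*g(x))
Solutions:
 g(x) = log(C1 + 3*sqrt(3)*x)/3
 g(x) = log((-3^(1/3) - 3^(5/6)*I)*(C1 + sqrt(3)*x)^(1/3)/2)
 g(x) = log((-3^(1/3) + 3^(5/6)*I)*(C1 + sqrt(3)*x)^(1/3)/2)


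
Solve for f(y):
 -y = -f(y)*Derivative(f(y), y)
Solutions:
 f(y) = -sqrt(C1 + y^2)
 f(y) = sqrt(C1 + y^2)


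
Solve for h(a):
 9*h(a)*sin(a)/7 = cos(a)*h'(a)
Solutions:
 h(a) = C1/cos(a)^(9/7)


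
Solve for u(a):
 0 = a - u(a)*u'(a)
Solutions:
 u(a) = -sqrt(C1 + a^2)
 u(a) = sqrt(C1 + a^2)


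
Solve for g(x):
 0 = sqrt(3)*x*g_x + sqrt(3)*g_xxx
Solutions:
 g(x) = C1 + Integral(C2*airyai(-x) + C3*airybi(-x), x)


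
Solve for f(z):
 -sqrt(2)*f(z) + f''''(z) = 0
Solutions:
 f(z) = C1*exp(-2^(1/8)*z) + C2*exp(2^(1/8)*z) + C3*sin(2^(1/8)*z) + C4*cos(2^(1/8)*z)


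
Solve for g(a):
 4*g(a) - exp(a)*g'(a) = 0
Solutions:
 g(a) = C1*exp(-4*exp(-a))


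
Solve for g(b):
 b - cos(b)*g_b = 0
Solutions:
 g(b) = C1 + Integral(b/cos(b), b)


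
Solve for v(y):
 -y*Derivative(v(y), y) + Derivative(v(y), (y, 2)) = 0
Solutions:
 v(y) = C1 + C2*erfi(sqrt(2)*y/2)


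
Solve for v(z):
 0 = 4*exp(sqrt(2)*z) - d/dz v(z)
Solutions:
 v(z) = C1 + 2*sqrt(2)*exp(sqrt(2)*z)


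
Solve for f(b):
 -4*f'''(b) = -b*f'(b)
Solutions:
 f(b) = C1 + Integral(C2*airyai(2^(1/3)*b/2) + C3*airybi(2^(1/3)*b/2), b)


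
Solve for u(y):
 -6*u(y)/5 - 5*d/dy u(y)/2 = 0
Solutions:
 u(y) = C1*exp(-12*y/25)


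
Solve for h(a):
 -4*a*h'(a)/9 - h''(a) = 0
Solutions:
 h(a) = C1 + C2*erf(sqrt(2)*a/3)


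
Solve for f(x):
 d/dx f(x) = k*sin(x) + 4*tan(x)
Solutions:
 f(x) = C1 - k*cos(x) - 4*log(cos(x))


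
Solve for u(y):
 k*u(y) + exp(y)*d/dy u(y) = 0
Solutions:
 u(y) = C1*exp(k*exp(-y))


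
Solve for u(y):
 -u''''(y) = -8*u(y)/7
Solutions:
 u(y) = C1*exp(-14^(3/4)*y/7) + C2*exp(14^(3/4)*y/7) + C3*sin(14^(3/4)*y/7) + C4*cos(14^(3/4)*y/7)


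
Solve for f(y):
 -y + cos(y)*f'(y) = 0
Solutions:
 f(y) = C1 + Integral(y/cos(y), y)


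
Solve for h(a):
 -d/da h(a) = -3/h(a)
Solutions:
 h(a) = -sqrt(C1 + 6*a)
 h(a) = sqrt(C1 + 6*a)


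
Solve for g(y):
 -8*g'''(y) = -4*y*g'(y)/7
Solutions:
 g(y) = C1 + Integral(C2*airyai(14^(2/3)*y/14) + C3*airybi(14^(2/3)*y/14), y)


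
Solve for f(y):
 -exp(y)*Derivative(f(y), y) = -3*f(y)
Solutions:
 f(y) = C1*exp(-3*exp(-y))


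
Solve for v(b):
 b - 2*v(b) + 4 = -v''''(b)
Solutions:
 v(b) = C1*exp(-2^(1/4)*b) + C2*exp(2^(1/4)*b) + C3*sin(2^(1/4)*b) + C4*cos(2^(1/4)*b) + b/2 + 2


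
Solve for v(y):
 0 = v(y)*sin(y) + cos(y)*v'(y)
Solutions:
 v(y) = C1*cos(y)


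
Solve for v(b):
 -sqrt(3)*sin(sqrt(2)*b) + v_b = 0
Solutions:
 v(b) = C1 - sqrt(6)*cos(sqrt(2)*b)/2


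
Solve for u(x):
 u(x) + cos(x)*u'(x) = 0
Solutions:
 u(x) = C1*sqrt(sin(x) - 1)/sqrt(sin(x) + 1)


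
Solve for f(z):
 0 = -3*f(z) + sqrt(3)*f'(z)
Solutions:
 f(z) = C1*exp(sqrt(3)*z)


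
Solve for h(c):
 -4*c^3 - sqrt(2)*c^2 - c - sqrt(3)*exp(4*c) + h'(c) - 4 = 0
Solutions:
 h(c) = C1 + c^4 + sqrt(2)*c^3/3 + c^2/2 + 4*c + sqrt(3)*exp(4*c)/4


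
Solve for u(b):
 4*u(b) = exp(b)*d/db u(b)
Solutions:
 u(b) = C1*exp(-4*exp(-b))


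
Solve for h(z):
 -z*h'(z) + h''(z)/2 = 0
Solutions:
 h(z) = C1 + C2*erfi(z)


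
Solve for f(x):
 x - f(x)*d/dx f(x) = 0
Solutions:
 f(x) = -sqrt(C1 + x^2)
 f(x) = sqrt(C1 + x^2)


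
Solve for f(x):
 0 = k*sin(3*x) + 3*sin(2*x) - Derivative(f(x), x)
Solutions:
 f(x) = C1 - k*cos(3*x)/3 - 3*cos(2*x)/2


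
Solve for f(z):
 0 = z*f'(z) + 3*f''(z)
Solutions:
 f(z) = C1 + C2*erf(sqrt(6)*z/6)


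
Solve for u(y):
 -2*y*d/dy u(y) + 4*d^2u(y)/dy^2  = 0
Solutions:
 u(y) = C1 + C2*erfi(y/2)


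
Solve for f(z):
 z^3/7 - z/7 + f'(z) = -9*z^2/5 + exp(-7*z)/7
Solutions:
 f(z) = C1 - z^4/28 - 3*z^3/5 + z^2/14 - exp(-7*z)/49


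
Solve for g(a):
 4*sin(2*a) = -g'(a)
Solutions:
 g(a) = C1 + 2*cos(2*a)


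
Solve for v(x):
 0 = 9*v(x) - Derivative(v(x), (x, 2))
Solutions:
 v(x) = C1*exp(-3*x) + C2*exp(3*x)


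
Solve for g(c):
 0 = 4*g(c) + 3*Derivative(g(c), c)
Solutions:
 g(c) = C1*exp(-4*c/3)


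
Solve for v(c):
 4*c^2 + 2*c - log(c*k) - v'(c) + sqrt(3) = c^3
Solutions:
 v(c) = C1 - c^4/4 + 4*c^3/3 + c^2 - c*log(c*k) + c*(1 + sqrt(3))


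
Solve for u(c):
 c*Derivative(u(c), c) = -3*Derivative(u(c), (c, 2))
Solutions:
 u(c) = C1 + C2*erf(sqrt(6)*c/6)


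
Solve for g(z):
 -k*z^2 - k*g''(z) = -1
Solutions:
 g(z) = C1 + C2*z - z^4/12 + z^2/(2*k)


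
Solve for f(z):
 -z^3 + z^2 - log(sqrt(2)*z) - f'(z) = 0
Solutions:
 f(z) = C1 - z^4/4 + z^3/3 - z*log(z) - z*log(2)/2 + z


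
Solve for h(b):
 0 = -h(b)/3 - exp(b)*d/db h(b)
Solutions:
 h(b) = C1*exp(exp(-b)/3)


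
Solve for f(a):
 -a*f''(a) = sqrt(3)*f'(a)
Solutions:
 f(a) = C1 + C2*a^(1 - sqrt(3))


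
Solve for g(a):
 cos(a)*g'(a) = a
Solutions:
 g(a) = C1 + Integral(a/cos(a), a)


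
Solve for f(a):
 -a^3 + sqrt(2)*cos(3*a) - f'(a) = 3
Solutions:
 f(a) = C1 - a^4/4 - 3*a + sqrt(2)*sin(3*a)/3


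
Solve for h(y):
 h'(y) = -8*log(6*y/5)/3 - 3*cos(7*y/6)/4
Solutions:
 h(y) = C1 - 8*y*log(y)/3 - 8*y*log(6)/3 + 8*y/3 + 8*y*log(5)/3 - 9*sin(7*y/6)/14


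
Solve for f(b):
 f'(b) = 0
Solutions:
 f(b) = C1


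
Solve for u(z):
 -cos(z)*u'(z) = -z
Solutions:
 u(z) = C1 + Integral(z/cos(z), z)


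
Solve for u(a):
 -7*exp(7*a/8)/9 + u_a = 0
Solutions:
 u(a) = C1 + 8*exp(7*a/8)/9


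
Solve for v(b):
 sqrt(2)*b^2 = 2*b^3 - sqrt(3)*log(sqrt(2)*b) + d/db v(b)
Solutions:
 v(b) = C1 - b^4/2 + sqrt(2)*b^3/3 + sqrt(3)*b*log(b) - sqrt(3)*b + sqrt(3)*b*log(2)/2


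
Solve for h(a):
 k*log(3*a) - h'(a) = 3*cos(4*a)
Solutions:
 h(a) = C1 + a*k*(log(a) - 1) + a*k*log(3) - 3*sin(4*a)/4


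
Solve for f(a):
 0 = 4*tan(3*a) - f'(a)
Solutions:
 f(a) = C1 - 4*log(cos(3*a))/3


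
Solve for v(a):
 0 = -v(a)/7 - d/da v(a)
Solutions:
 v(a) = C1*exp(-a/7)


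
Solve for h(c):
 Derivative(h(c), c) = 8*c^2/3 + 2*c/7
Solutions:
 h(c) = C1 + 8*c^3/9 + c^2/7


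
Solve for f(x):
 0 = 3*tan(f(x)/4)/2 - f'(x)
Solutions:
 f(x) = -4*asin(C1*exp(3*x/8)) + 4*pi
 f(x) = 4*asin(C1*exp(3*x/8))


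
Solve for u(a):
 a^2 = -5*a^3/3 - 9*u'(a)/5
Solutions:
 u(a) = C1 - 25*a^4/108 - 5*a^3/27


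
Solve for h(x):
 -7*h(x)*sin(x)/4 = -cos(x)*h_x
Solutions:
 h(x) = C1/cos(x)^(7/4)


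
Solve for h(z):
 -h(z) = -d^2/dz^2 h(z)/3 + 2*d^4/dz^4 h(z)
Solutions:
 h(z) = (C1*sin(2^(3/4)*z*sin(atan(sqrt(71))/2)/2) + C2*cos(2^(3/4)*z*sin(atan(sqrt(71))/2)/2))*exp(-2^(3/4)*z*cos(atan(sqrt(71))/2)/2) + (C3*sin(2^(3/4)*z*sin(atan(sqrt(71))/2)/2) + C4*cos(2^(3/4)*z*sin(atan(sqrt(71))/2)/2))*exp(2^(3/4)*z*cos(atan(sqrt(71))/2)/2)


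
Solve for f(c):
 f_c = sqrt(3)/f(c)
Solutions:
 f(c) = -sqrt(C1 + 2*sqrt(3)*c)
 f(c) = sqrt(C1 + 2*sqrt(3)*c)


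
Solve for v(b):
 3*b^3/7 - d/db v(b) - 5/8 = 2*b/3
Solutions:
 v(b) = C1 + 3*b^4/28 - b^2/3 - 5*b/8


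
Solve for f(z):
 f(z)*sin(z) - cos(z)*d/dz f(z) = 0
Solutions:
 f(z) = C1/cos(z)


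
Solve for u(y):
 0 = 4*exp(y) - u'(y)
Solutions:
 u(y) = C1 + 4*exp(y)


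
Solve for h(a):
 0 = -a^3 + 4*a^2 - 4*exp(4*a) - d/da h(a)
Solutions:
 h(a) = C1 - a^4/4 + 4*a^3/3 - exp(4*a)


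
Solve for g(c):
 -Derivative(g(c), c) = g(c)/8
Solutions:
 g(c) = C1*exp(-c/8)


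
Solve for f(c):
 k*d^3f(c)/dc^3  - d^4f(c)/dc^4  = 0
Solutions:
 f(c) = C1 + C2*c + C3*c^2 + C4*exp(c*k)


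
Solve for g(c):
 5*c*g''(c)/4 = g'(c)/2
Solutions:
 g(c) = C1 + C2*c^(7/5)


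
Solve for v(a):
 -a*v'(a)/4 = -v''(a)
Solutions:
 v(a) = C1 + C2*erfi(sqrt(2)*a/4)


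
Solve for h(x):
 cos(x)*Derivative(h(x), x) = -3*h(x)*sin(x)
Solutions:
 h(x) = C1*cos(x)^3


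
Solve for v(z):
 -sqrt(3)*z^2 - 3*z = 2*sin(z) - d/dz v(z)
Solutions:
 v(z) = C1 + sqrt(3)*z^3/3 + 3*z^2/2 - 2*cos(z)


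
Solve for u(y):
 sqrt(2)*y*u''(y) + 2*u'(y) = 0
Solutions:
 u(y) = C1 + C2*y^(1 - sqrt(2))


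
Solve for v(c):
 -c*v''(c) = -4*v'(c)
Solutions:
 v(c) = C1 + C2*c^5


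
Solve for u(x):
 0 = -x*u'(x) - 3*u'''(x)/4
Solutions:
 u(x) = C1 + Integral(C2*airyai(-6^(2/3)*x/3) + C3*airybi(-6^(2/3)*x/3), x)


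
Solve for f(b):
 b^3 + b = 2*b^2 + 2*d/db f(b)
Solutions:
 f(b) = C1 + b^4/8 - b^3/3 + b^2/4


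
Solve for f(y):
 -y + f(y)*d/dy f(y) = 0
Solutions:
 f(y) = -sqrt(C1 + y^2)
 f(y) = sqrt(C1 + y^2)


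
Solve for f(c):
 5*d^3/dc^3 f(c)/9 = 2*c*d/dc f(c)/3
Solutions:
 f(c) = C1 + Integral(C2*airyai(5^(2/3)*6^(1/3)*c/5) + C3*airybi(5^(2/3)*6^(1/3)*c/5), c)


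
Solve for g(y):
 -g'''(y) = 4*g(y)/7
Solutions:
 g(y) = C3*exp(-14^(2/3)*y/7) + (C1*sin(14^(2/3)*sqrt(3)*y/14) + C2*cos(14^(2/3)*sqrt(3)*y/14))*exp(14^(2/3)*y/14)


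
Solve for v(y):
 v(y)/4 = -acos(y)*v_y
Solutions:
 v(y) = C1*exp(-Integral(1/acos(y), y)/4)


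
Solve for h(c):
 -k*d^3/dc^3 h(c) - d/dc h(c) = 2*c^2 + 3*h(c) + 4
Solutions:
 h(c) = C1*exp(2^(1/3)*c*(6^(1/3)*(sqrt(3)*sqrt((243 + 4/k)/k^2) + 27/k)^(1/3)/12 - 2^(1/3)*3^(5/6)*I*(sqrt(3)*sqrt((243 + 4/k)/k^2) + 27/k)^(1/3)/12 + 2/(k*(-3^(1/3) + 3^(5/6)*I)*(sqrt(3)*sqrt((243 + 4/k)/k^2) + 27/k)^(1/3)))) + C2*exp(2^(1/3)*c*(6^(1/3)*(sqrt(3)*sqrt((243 + 4/k)/k^2) + 27/k)^(1/3)/12 + 2^(1/3)*3^(5/6)*I*(sqrt(3)*sqrt((243 + 4/k)/k^2) + 27/k)^(1/3)/12 - 2/(k*(3^(1/3) + 3^(5/6)*I)*(sqrt(3)*sqrt((243 + 4/k)/k^2) + 27/k)^(1/3)))) + C3*exp(6^(1/3)*c*(-2^(1/3)*(sqrt(3)*sqrt((243 + 4/k)/k^2) + 27/k)^(1/3) + 2*3^(1/3)/(k*(sqrt(3)*sqrt((243 + 4/k)/k^2) + 27/k)^(1/3)))/6) - 2*c^2/3 + 4*c/9 - 40/27


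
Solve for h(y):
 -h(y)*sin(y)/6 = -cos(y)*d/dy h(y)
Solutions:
 h(y) = C1/cos(y)^(1/6)


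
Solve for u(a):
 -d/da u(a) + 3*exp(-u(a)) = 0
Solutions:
 u(a) = log(C1 + 3*a)


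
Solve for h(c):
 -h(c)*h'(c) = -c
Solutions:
 h(c) = -sqrt(C1 + c^2)
 h(c) = sqrt(C1 + c^2)


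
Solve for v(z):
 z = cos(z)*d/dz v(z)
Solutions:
 v(z) = C1 + Integral(z/cos(z), z)


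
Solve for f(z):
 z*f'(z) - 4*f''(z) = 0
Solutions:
 f(z) = C1 + C2*erfi(sqrt(2)*z/4)


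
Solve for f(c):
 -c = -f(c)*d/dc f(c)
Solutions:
 f(c) = -sqrt(C1 + c^2)
 f(c) = sqrt(C1 + c^2)


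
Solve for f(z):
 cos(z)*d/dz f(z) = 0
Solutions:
 f(z) = C1


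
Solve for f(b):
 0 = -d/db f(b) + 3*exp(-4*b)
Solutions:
 f(b) = C1 - 3*exp(-4*b)/4


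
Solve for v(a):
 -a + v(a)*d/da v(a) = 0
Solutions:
 v(a) = -sqrt(C1 + a^2)
 v(a) = sqrt(C1 + a^2)


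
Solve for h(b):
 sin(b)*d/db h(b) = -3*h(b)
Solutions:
 h(b) = C1*(cos(b) + 1)^(3/2)/(cos(b) - 1)^(3/2)


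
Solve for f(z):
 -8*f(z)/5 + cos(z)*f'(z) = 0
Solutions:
 f(z) = C1*(sin(z) + 1)^(4/5)/(sin(z) - 1)^(4/5)


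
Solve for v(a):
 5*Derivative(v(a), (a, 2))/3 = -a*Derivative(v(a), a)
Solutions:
 v(a) = C1 + C2*erf(sqrt(30)*a/10)


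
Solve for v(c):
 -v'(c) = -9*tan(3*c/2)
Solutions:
 v(c) = C1 - 6*log(cos(3*c/2))


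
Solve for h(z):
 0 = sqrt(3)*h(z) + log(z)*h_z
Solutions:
 h(z) = C1*exp(-sqrt(3)*li(z))


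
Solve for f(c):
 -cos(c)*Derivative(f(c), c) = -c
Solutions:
 f(c) = C1 + Integral(c/cos(c), c)


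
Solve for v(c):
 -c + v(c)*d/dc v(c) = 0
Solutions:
 v(c) = -sqrt(C1 + c^2)
 v(c) = sqrt(C1 + c^2)


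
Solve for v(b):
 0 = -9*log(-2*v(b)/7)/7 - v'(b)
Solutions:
 7*Integral(1/(log(-_y) - log(7) + log(2)), (_y, v(b)))/9 = C1 - b


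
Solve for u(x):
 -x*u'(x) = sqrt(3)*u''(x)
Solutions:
 u(x) = C1 + C2*erf(sqrt(2)*3^(3/4)*x/6)


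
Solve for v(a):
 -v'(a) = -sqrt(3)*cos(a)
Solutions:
 v(a) = C1 + sqrt(3)*sin(a)


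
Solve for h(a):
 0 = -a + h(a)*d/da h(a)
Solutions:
 h(a) = -sqrt(C1 + a^2)
 h(a) = sqrt(C1 + a^2)


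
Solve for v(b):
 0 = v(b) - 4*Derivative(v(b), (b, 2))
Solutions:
 v(b) = C1*exp(-b/2) + C2*exp(b/2)


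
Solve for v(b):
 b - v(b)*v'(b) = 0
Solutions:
 v(b) = -sqrt(C1 + b^2)
 v(b) = sqrt(C1 + b^2)


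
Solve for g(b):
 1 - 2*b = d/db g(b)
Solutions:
 g(b) = C1 - b^2 + b


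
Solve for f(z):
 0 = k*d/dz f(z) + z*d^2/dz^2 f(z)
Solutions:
 f(z) = C1 + z^(1 - re(k))*(C2*sin(log(z)*Abs(im(k))) + C3*cos(log(z)*im(k)))


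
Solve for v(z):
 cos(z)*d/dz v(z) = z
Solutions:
 v(z) = C1 + Integral(z/cos(z), z)


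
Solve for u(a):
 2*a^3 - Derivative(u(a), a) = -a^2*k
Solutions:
 u(a) = C1 + a^4/2 + a^3*k/3


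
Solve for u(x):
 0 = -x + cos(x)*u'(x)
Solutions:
 u(x) = C1 + Integral(x/cos(x), x)


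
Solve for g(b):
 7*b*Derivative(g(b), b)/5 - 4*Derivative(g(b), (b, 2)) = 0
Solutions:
 g(b) = C1 + C2*erfi(sqrt(70)*b/20)


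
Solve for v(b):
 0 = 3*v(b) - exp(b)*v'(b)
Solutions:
 v(b) = C1*exp(-3*exp(-b))


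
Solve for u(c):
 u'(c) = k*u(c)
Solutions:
 u(c) = C1*exp(c*k)


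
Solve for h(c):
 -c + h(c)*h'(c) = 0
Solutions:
 h(c) = -sqrt(C1 + c^2)
 h(c) = sqrt(C1 + c^2)


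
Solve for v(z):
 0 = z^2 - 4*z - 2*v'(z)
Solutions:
 v(z) = C1 + z^3/6 - z^2


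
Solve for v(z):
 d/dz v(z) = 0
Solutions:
 v(z) = C1


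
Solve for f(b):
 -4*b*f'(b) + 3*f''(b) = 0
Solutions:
 f(b) = C1 + C2*erfi(sqrt(6)*b/3)


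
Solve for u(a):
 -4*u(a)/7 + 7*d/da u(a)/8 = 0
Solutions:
 u(a) = C1*exp(32*a/49)


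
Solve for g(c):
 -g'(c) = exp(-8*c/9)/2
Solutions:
 g(c) = C1 + 9*exp(-8*c/9)/16


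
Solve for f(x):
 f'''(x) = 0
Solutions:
 f(x) = C1 + C2*x + C3*x^2


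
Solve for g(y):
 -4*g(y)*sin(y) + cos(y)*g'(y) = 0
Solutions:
 g(y) = C1/cos(y)^4


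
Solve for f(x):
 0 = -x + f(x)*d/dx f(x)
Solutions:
 f(x) = -sqrt(C1 + x^2)
 f(x) = sqrt(C1 + x^2)


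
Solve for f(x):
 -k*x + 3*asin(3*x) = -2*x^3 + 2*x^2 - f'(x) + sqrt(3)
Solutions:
 f(x) = C1 + k*x^2/2 - x^4/2 + 2*x^3/3 - 3*x*asin(3*x) + sqrt(3)*x - sqrt(1 - 9*x^2)


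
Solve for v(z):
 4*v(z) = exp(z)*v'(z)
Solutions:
 v(z) = C1*exp(-4*exp(-z))


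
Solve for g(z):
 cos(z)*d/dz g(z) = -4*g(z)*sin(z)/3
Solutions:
 g(z) = C1*cos(z)^(4/3)


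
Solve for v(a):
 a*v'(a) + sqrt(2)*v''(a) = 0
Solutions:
 v(a) = C1 + C2*erf(2^(1/4)*a/2)


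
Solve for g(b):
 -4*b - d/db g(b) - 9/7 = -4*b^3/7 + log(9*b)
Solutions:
 g(b) = C1 + b^4/7 - 2*b^2 - b*log(b) - b*log(9) - 2*b/7


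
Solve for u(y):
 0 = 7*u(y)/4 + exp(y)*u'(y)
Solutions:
 u(y) = C1*exp(7*exp(-y)/4)


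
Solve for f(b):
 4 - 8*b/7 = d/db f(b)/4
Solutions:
 f(b) = C1 - 16*b^2/7 + 16*b


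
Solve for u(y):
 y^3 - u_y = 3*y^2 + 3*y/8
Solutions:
 u(y) = C1 + y^4/4 - y^3 - 3*y^2/16


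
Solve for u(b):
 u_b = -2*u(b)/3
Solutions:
 u(b) = C1*exp(-2*b/3)


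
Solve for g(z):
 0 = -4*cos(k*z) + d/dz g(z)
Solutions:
 g(z) = C1 + 4*sin(k*z)/k


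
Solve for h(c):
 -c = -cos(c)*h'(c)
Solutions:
 h(c) = C1 + Integral(c/cos(c), c)


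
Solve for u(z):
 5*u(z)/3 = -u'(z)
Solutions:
 u(z) = C1*exp(-5*z/3)


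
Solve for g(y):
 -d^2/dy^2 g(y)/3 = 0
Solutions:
 g(y) = C1 + C2*y


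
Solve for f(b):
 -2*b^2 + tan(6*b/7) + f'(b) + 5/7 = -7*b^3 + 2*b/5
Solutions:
 f(b) = C1 - 7*b^4/4 + 2*b^3/3 + b^2/5 - 5*b/7 + 7*log(cos(6*b/7))/6


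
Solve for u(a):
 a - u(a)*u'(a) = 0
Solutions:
 u(a) = -sqrt(C1 + a^2)
 u(a) = sqrt(C1 + a^2)


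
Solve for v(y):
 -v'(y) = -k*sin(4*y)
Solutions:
 v(y) = C1 - k*cos(4*y)/4


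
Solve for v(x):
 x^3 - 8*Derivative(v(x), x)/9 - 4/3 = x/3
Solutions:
 v(x) = C1 + 9*x^4/32 - 3*x^2/16 - 3*x/2


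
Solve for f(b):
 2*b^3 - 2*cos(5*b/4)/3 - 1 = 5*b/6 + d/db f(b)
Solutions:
 f(b) = C1 + b^4/2 - 5*b^2/12 - b - 8*sin(5*b/4)/15


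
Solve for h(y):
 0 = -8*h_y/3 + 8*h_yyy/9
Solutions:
 h(y) = C1 + C2*exp(-sqrt(3)*y) + C3*exp(sqrt(3)*y)


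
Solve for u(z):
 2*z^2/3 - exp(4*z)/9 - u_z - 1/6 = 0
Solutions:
 u(z) = C1 + 2*z^3/9 - z/6 - exp(4*z)/36


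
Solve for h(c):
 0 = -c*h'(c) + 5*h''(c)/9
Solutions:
 h(c) = C1 + C2*erfi(3*sqrt(10)*c/10)


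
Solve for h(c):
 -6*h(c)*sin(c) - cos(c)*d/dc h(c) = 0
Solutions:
 h(c) = C1*cos(c)^6


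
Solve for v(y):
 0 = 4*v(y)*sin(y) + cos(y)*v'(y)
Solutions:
 v(y) = C1*cos(y)^4


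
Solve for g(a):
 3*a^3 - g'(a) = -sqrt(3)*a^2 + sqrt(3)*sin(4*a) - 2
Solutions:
 g(a) = C1 + 3*a^4/4 + sqrt(3)*a^3/3 + 2*a + sqrt(3)*cos(4*a)/4


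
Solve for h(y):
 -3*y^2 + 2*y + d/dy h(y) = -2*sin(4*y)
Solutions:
 h(y) = C1 + y^3 - y^2 + cos(4*y)/2


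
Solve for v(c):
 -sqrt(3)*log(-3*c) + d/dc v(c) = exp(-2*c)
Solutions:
 v(c) = C1 + sqrt(3)*c*log(-c) + sqrt(3)*c*(-1 + log(3)) - exp(-2*c)/2


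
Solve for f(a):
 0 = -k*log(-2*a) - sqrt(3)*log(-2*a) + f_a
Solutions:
 f(a) = C1 + a*(k + sqrt(3))*log(-a) + a*(-k + k*log(2) - sqrt(3) + sqrt(3)*log(2))


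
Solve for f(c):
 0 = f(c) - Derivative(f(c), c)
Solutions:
 f(c) = C1*exp(c)


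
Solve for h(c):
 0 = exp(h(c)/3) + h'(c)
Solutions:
 h(c) = 3*log(1/(C1 + c)) + 3*log(3)


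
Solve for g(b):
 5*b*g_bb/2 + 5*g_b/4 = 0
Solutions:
 g(b) = C1 + C2*sqrt(b)


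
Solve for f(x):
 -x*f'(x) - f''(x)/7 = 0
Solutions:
 f(x) = C1 + C2*erf(sqrt(14)*x/2)


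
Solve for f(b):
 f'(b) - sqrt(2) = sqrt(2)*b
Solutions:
 f(b) = C1 + sqrt(2)*b^2/2 + sqrt(2)*b


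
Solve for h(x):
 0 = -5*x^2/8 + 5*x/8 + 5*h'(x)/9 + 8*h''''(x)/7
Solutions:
 h(x) = C1 + C4*exp(-105^(1/3)*x/6) + 3*x^3/8 - 9*x^2/16 + (C2*sin(3^(5/6)*35^(1/3)*x/12) + C3*cos(3^(5/6)*35^(1/3)*x/12))*exp(105^(1/3)*x/12)


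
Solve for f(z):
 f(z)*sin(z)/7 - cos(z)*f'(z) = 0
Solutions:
 f(z) = C1/cos(z)^(1/7)


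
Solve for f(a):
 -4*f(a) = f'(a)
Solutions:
 f(a) = C1*exp(-4*a)


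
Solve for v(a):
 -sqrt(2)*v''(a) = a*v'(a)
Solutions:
 v(a) = C1 + C2*erf(2^(1/4)*a/2)


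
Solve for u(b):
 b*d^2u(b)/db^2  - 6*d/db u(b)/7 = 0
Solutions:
 u(b) = C1 + C2*b^(13/7)


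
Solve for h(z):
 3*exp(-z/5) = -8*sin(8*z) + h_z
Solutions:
 h(z) = C1 - cos(8*z) - 15*exp(-z/5)


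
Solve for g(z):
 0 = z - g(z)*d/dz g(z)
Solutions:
 g(z) = -sqrt(C1 + z^2)
 g(z) = sqrt(C1 + z^2)


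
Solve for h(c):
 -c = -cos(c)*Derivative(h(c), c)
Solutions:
 h(c) = C1 + Integral(c/cos(c), c)


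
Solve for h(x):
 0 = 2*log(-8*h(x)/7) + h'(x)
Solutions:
 Integral(1/(log(-_y) - log(7) + 3*log(2)), (_y, h(x)))/2 = C1 - x


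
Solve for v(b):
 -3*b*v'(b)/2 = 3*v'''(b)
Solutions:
 v(b) = C1 + Integral(C2*airyai(-2^(2/3)*b/2) + C3*airybi(-2^(2/3)*b/2), b)


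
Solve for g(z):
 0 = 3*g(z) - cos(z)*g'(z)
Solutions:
 g(z) = C1*(sin(z) + 1)^(3/2)/(sin(z) - 1)^(3/2)


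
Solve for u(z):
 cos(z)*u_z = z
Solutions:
 u(z) = C1 + Integral(z/cos(z), z)


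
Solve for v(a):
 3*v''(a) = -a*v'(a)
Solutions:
 v(a) = C1 + C2*erf(sqrt(6)*a/6)


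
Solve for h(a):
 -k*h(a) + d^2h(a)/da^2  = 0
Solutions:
 h(a) = C1*exp(-a*sqrt(k)) + C2*exp(a*sqrt(k))


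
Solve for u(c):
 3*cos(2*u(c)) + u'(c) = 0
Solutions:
 u(c) = -asin((C1 + exp(12*c))/(C1 - exp(12*c)))/2 + pi/2
 u(c) = asin((C1 + exp(12*c))/(C1 - exp(12*c)))/2


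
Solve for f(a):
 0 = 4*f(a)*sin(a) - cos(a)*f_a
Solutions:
 f(a) = C1/cos(a)^4


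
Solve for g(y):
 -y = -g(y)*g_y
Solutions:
 g(y) = -sqrt(C1 + y^2)
 g(y) = sqrt(C1 + y^2)


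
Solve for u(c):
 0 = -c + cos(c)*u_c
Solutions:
 u(c) = C1 + Integral(c/cos(c), c)


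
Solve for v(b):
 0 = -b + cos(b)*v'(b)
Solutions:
 v(b) = C1 + Integral(b/cos(b), b)


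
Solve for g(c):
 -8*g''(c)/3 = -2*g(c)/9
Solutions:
 g(c) = C1*exp(-sqrt(3)*c/6) + C2*exp(sqrt(3)*c/6)


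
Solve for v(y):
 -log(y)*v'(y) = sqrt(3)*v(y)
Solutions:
 v(y) = C1*exp(-sqrt(3)*li(y))


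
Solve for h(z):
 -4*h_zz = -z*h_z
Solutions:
 h(z) = C1 + C2*erfi(sqrt(2)*z/4)


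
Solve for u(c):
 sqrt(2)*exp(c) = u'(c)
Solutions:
 u(c) = C1 + sqrt(2)*exp(c)


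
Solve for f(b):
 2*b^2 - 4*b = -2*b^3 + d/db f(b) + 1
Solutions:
 f(b) = C1 + b^4/2 + 2*b^3/3 - 2*b^2 - b


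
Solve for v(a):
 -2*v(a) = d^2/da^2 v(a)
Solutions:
 v(a) = C1*sin(sqrt(2)*a) + C2*cos(sqrt(2)*a)


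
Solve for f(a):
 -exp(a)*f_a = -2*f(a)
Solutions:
 f(a) = C1*exp(-2*exp(-a))


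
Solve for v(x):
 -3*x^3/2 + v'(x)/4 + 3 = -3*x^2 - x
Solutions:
 v(x) = C1 + 3*x^4/2 - 4*x^3 - 2*x^2 - 12*x


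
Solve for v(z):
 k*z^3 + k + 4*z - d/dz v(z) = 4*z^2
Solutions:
 v(z) = C1 + k*z^4/4 + k*z - 4*z^3/3 + 2*z^2


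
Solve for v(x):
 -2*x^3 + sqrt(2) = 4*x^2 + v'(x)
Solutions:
 v(x) = C1 - x^4/2 - 4*x^3/3 + sqrt(2)*x


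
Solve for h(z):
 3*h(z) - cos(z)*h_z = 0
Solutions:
 h(z) = C1*(sin(z) + 1)^(3/2)/(sin(z) - 1)^(3/2)


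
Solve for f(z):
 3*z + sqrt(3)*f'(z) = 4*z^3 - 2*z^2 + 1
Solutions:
 f(z) = C1 + sqrt(3)*z^4/3 - 2*sqrt(3)*z^3/9 - sqrt(3)*z^2/2 + sqrt(3)*z/3


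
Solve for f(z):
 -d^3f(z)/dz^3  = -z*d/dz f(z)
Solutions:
 f(z) = C1 + Integral(C2*airyai(z) + C3*airybi(z), z)


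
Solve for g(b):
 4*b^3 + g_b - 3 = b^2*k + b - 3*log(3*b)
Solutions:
 g(b) = C1 - b^4 + b^3*k/3 + b^2/2 - 3*b*log(b) - b*log(27) + 6*b


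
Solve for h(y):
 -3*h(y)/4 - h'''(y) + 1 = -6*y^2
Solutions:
 h(y) = C3*exp(-6^(1/3)*y/2) + 8*y^2 + (C1*sin(2^(1/3)*3^(5/6)*y/4) + C2*cos(2^(1/3)*3^(5/6)*y/4))*exp(6^(1/3)*y/4) + 4/3


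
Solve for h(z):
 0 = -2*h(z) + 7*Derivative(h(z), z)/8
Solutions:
 h(z) = C1*exp(16*z/7)


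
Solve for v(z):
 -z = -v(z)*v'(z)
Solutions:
 v(z) = -sqrt(C1 + z^2)
 v(z) = sqrt(C1 + z^2)


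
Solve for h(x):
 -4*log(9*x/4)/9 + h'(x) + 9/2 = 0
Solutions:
 h(x) = C1 + 4*x*log(x)/9 - 89*x/18 - 8*x*log(2)/9 + 8*x*log(3)/9


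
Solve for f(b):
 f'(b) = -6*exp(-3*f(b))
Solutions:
 f(b) = log(C1 - 18*b)/3
 f(b) = log((-3^(1/3) - 3^(5/6)*I)*(C1 - 6*b)^(1/3)/2)
 f(b) = log((-3^(1/3) + 3^(5/6)*I)*(C1 - 6*b)^(1/3)/2)


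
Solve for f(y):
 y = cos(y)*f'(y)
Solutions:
 f(y) = C1 + Integral(y/cos(y), y)


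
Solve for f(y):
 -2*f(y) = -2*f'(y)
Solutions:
 f(y) = C1*exp(y)


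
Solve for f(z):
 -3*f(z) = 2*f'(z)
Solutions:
 f(z) = C1*exp(-3*z/2)


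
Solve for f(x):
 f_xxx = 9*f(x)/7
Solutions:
 f(x) = C3*exp(21^(2/3)*x/7) + (C1*sin(3*3^(1/6)*7^(2/3)*x/14) + C2*cos(3*3^(1/6)*7^(2/3)*x/14))*exp(-21^(2/3)*x/14)


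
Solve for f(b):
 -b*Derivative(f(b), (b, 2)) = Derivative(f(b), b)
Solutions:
 f(b) = C1 + C2*log(b)


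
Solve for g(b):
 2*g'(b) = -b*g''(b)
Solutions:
 g(b) = C1 + C2/b


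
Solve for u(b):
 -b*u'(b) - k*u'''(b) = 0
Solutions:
 u(b) = C1 + Integral(C2*airyai(b*(-1/k)^(1/3)) + C3*airybi(b*(-1/k)^(1/3)), b)


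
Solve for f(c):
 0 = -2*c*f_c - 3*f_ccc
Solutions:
 f(c) = C1 + Integral(C2*airyai(-2^(1/3)*3^(2/3)*c/3) + C3*airybi(-2^(1/3)*3^(2/3)*c/3), c)


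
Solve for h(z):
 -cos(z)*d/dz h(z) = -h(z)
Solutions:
 h(z) = C1*sqrt(sin(z) + 1)/sqrt(sin(z) - 1)


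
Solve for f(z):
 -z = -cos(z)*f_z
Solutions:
 f(z) = C1 + Integral(z/cos(z), z)


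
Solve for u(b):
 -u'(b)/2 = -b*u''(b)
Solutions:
 u(b) = C1 + C2*b^(3/2)


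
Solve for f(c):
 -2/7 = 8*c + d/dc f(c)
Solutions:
 f(c) = C1 - 4*c^2 - 2*c/7


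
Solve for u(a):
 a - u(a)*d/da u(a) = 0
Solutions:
 u(a) = -sqrt(C1 + a^2)
 u(a) = sqrt(C1 + a^2)


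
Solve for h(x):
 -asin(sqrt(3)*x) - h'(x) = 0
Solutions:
 h(x) = C1 - x*asin(sqrt(3)*x) - sqrt(3)*sqrt(1 - 3*x^2)/3


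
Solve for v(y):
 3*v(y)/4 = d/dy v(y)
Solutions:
 v(y) = C1*exp(3*y/4)


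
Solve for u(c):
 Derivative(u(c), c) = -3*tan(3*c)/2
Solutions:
 u(c) = C1 + log(cos(3*c))/2


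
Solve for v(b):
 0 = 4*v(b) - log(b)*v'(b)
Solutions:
 v(b) = C1*exp(4*li(b))


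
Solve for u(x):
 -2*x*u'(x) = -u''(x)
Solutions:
 u(x) = C1 + C2*erfi(x)


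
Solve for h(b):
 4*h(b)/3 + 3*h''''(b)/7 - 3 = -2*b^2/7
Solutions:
 h(b) = -3*b^2/14 + (C1*sin(sqrt(3)*7^(1/4)*b/3) + C2*cos(sqrt(3)*7^(1/4)*b/3))*exp(-sqrt(3)*7^(1/4)*b/3) + (C3*sin(sqrt(3)*7^(1/4)*b/3) + C4*cos(sqrt(3)*7^(1/4)*b/3))*exp(sqrt(3)*7^(1/4)*b/3) + 9/4


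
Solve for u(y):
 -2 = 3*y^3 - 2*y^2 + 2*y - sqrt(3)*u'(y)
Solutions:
 u(y) = C1 + sqrt(3)*y^4/4 - 2*sqrt(3)*y^3/9 + sqrt(3)*y^2/3 + 2*sqrt(3)*y/3


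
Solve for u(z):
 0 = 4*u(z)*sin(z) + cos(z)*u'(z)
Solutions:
 u(z) = C1*cos(z)^4


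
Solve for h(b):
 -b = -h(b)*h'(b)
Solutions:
 h(b) = -sqrt(C1 + b^2)
 h(b) = sqrt(C1 + b^2)


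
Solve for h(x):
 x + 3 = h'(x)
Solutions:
 h(x) = C1 + x^2/2 + 3*x


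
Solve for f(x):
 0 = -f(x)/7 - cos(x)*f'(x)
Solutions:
 f(x) = C1*(sin(x) - 1)^(1/14)/(sin(x) + 1)^(1/14)


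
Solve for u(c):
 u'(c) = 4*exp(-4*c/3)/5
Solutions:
 u(c) = C1 - 3*exp(-4*c/3)/5


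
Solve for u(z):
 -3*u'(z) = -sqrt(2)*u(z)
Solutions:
 u(z) = C1*exp(sqrt(2)*z/3)


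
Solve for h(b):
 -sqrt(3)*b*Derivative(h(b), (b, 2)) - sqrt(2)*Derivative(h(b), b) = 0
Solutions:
 h(b) = C1 + C2*b^(1 - sqrt(6)/3)


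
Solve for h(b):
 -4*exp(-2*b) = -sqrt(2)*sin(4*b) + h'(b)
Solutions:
 h(b) = C1 - sqrt(2)*cos(4*b)/4 + 2*exp(-2*b)


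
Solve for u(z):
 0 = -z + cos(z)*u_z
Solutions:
 u(z) = C1 + Integral(z/cos(z), z)


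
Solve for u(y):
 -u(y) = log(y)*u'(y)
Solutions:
 u(y) = C1*exp(-li(y))


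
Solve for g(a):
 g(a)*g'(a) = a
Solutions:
 g(a) = -sqrt(C1 + a^2)
 g(a) = sqrt(C1 + a^2)


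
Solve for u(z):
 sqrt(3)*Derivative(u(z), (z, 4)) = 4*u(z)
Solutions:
 u(z) = C1*exp(-sqrt(2)*3^(7/8)*z/3) + C2*exp(sqrt(2)*3^(7/8)*z/3) + C3*sin(sqrt(2)*3^(7/8)*z/3) + C4*cos(sqrt(2)*3^(7/8)*z/3)


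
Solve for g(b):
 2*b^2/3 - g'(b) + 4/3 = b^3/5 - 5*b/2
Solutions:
 g(b) = C1 - b^4/20 + 2*b^3/9 + 5*b^2/4 + 4*b/3


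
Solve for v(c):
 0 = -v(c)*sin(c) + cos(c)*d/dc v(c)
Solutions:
 v(c) = C1/cos(c)


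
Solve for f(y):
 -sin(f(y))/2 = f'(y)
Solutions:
 f(y) = -acos((-C1 - exp(y))/(C1 - exp(y))) + 2*pi
 f(y) = acos((-C1 - exp(y))/(C1 - exp(y)))


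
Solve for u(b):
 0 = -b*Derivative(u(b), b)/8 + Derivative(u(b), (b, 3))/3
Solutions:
 u(b) = C1 + Integral(C2*airyai(3^(1/3)*b/2) + C3*airybi(3^(1/3)*b/2), b)


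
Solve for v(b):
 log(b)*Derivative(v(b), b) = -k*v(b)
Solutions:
 v(b) = C1*exp(-k*li(b))


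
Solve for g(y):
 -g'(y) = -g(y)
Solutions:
 g(y) = C1*exp(y)


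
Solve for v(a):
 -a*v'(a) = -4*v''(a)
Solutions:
 v(a) = C1 + C2*erfi(sqrt(2)*a/4)


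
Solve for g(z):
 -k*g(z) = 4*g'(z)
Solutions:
 g(z) = C1*exp(-k*z/4)


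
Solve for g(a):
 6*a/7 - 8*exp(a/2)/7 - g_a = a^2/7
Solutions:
 g(a) = C1 - a^3/21 + 3*a^2/7 - 16*exp(a/2)/7


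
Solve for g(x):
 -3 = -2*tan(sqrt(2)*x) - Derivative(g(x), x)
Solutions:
 g(x) = C1 + 3*x + sqrt(2)*log(cos(sqrt(2)*x))


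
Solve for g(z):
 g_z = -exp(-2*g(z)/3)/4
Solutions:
 g(z) = 3*log(-sqrt(C1 - z)) - 3*log(6)/2
 g(z) = 3*log(C1 - z/6)/2


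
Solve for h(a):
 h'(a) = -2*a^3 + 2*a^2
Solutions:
 h(a) = C1 - a^4/2 + 2*a^3/3


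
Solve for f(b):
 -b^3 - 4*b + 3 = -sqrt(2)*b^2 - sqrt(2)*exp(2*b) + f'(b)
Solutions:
 f(b) = C1 - b^4/4 + sqrt(2)*b^3/3 - 2*b^2 + 3*b + sqrt(2)*exp(2*b)/2


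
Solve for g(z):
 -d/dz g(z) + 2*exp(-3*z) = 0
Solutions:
 g(z) = C1 - 2*exp(-3*z)/3


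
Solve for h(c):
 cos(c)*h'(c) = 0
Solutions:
 h(c) = C1


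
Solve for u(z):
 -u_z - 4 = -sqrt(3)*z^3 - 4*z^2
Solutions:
 u(z) = C1 + sqrt(3)*z^4/4 + 4*z^3/3 - 4*z


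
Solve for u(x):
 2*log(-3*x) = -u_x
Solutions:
 u(x) = C1 - 2*x*log(-x) + 2*x*(1 - log(3))


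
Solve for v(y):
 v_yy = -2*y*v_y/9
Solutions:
 v(y) = C1 + C2*erf(y/3)


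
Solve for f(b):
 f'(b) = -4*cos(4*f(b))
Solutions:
 f(b) = -asin((C1 + exp(32*b))/(C1 - exp(32*b)))/4 + pi/4
 f(b) = asin((C1 + exp(32*b))/(C1 - exp(32*b)))/4


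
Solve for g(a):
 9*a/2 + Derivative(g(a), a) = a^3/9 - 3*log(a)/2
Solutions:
 g(a) = C1 + a^4/36 - 9*a^2/4 - 3*a*log(a)/2 + 3*a/2


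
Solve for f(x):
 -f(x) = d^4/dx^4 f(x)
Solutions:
 f(x) = (C1*sin(sqrt(2)*x/2) + C2*cos(sqrt(2)*x/2))*exp(-sqrt(2)*x/2) + (C3*sin(sqrt(2)*x/2) + C4*cos(sqrt(2)*x/2))*exp(sqrt(2)*x/2)


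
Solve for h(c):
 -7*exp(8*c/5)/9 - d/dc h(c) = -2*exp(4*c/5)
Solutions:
 h(c) = C1 - 35*exp(8*c/5)/72 + 5*exp(4*c/5)/2


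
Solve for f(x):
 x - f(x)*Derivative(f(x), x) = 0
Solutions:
 f(x) = -sqrt(C1 + x^2)
 f(x) = sqrt(C1 + x^2)


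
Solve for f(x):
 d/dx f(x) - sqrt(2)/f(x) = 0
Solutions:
 f(x) = -sqrt(C1 + 2*sqrt(2)*x)
 f(x) = sqrt(C1 + 2*sqrt(2)*x)


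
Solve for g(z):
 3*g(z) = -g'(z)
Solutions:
 g(z) = C1*exp(-3*z)


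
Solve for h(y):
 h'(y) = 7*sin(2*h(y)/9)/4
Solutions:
 -7*y/4 + 9*log(cos(2*h(y)/9) - 1)/4 - 9*log(cos(2*h(y)/9) + 1)/4 = C1


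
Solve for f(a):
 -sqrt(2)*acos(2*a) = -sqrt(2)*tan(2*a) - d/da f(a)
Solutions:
 f(a) = C1 + sqrt(2)*(a*acos(2*a) - sqrt(1 - 4*a^2)/2) + sqrt(2)*log(cos(2*a))/2


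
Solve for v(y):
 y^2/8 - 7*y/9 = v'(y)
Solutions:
 v(y) = C1 + y^3/24 - 7*y^2/18


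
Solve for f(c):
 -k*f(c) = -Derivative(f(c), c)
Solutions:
 f(c) = C1*exp(c*k)


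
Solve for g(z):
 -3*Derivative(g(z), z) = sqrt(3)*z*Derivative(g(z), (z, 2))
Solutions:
 g(z) = C1 + C2*z^(1 - sqrt(3))


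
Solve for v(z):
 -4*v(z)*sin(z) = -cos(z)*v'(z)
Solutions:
 v(z) = C1/cos(z)^4


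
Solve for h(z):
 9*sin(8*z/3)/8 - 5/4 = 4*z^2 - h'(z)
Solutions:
 h(z) = C1 + 4*z^3/3 + 5*z/4 + 27*cos(8*z/3)/64


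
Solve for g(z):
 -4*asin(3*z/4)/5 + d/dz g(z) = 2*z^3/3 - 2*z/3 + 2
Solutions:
 g(z) = C1 + z^4/6 - z^2/3 + 4*z*asin(3*z/4)/5 + 2*z + 4*sqrt(16 - 9*z^2)/15


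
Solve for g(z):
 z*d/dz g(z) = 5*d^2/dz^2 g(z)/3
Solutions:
 g(z) = C1 + C2*erfi(sqrt(30)*z/10)


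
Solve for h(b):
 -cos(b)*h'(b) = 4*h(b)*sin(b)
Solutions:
 h(b) = C1*cos(b)^4


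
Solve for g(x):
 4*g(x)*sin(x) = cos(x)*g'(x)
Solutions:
 g(x) = C1/cos(x)^4


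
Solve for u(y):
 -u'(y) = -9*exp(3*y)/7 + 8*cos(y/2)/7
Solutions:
 u(y) = C1 + 3*exp(3*y)/7 - 16*sin(y/2)/7


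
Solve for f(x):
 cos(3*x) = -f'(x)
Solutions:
 f(x) = C1 - sin(3*x)/3


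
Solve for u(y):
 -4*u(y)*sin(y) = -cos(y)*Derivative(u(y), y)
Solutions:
 u(y) = C1/cos(y)^4


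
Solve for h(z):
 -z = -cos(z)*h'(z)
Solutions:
 h(z) = C1 + Integral(z/cos(z), z)


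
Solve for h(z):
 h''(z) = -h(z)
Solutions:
 h(z) = C1*sin(z) + C2*cos(z)


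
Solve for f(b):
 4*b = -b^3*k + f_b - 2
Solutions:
 f(b) = C1 + b^4*k/4 + 2*b^2 + 2*b


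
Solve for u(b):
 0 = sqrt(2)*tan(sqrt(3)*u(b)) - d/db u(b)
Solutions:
 u(b) = sqrt(3)*(pi - asin(C1*exp(sqrt(6)*b)))/3
 u(b) = sqrt(3)*asin(C1*exp(sqrt(6)*b))/3


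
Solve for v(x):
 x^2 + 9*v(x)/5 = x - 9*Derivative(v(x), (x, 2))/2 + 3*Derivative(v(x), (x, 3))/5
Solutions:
 v(x) = C1*exp(x*(-(2*sqrt(786) + 137)^(1/3) - 25/(2*sqrt(786) + 137)^(1/3) + 10)/4)*sin(sqrt(3)*x*(-(2*sqrt(786) + 137)^(1/3) + 25/(2*sqrt(786) + 137)^(1/3))/4) + C2*exp(x*(-(2*sqrt(786) + 137)^(1/3) - 25/(2*sqrt(786) + 137)^(1/3) + 10)/4)*cos(sqrt(3)*x*(-(2*sqrt(786) + 137)^(1/3) + 25/(2*sqrt(786) + 137)^(1/3))/4) + C3*exp(x*(25/(2*sqrt(786) + 137)^(1/3) + 5 + (2*sqrt(786) + 137)^(1/3))/2) - 5*x^2/9 + 5*x/9 + 25/9


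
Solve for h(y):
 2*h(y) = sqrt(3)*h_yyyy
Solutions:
 h(y) = C1*exp(-2^(1/4)*3^(7/8)*y/3) + C2*exp(2^(1/4)*3^(7/8)*y/3) + C3*sin(2^(1/4)*3^(7/8)*y/3) + C4*cos(2^(1/4)*3^(7/8)*y/3)


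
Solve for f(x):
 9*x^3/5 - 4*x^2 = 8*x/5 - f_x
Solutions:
 f(x) = C1 - 9*x^4/20 + 4*x^3/3 + 4*x^2/5


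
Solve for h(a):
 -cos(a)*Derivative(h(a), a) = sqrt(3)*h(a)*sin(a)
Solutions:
 h(a) = C1*cos(a)^(sqrt(3))


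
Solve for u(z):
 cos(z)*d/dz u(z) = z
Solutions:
 u(z) = C1 + Integral(z/cos(z), z)


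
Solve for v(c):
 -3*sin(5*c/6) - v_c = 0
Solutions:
 v(c) = C1 + 18*cos(5*c/6)/5


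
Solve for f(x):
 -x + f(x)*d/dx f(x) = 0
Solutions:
 f(x) = -sqrt(C1 + x^2)
 f(x) = sqrt(C1 + x^2)


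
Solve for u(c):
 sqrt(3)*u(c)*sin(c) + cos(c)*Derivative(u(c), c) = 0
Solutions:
 u(c) = C1*cos(c)^(sqrt(3))


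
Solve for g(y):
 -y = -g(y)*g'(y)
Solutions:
 g(y) = -sqrt(C1 + y^2)
 g(y) = sqrt(C1 + y^2)


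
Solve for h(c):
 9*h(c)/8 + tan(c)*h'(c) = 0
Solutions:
 h(c) = C1/sin(c)^(9/8)


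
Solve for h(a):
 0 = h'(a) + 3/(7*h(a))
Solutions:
 h(a) = -sqrt(C1 - 42*a)/7
 h(a) = sqrt(C1 - 42*a)/7


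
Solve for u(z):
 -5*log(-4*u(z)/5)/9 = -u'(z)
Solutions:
 -9*Integral(1/(log(-_y) - log(5) + 2*log(2)), (_y, u(z)))/5 = C1 - z


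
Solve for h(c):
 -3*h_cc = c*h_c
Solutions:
 h(c) = C1 + C2*erf(sqrt(6)*c/6)


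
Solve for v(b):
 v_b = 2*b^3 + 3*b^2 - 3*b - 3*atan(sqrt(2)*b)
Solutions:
 v(b) = C1 + b^4/2 + b^3 - 3*b^2/2 - 3*b*atan(sqrt(2)*b) + 3*sqrt(2)*log(2*b^2 + 1)/4


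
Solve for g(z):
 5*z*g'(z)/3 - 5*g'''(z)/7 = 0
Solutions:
 g(z) = C1 + Integral(C2*airyai(3^(2/3)*7^(1/3)*z/3) + C3*airybi(3^(2/3)*7^(1/3)*z/3), z)


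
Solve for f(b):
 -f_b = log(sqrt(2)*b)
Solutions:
 f(b) = C1 - b*log(b) - b*log(2)/2 + b


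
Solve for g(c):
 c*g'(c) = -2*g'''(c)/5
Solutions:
 g(c) = C1 + Integral(C2*airyai(-2^(2/3)*5^(1/3)*c/2) + C3*airybi(-2^(2/3)*5^(1/3)*c/2), c)


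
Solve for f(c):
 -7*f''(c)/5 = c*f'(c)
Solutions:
 f(c) = C1 + C2*erf(sqrt(70)*c/14)


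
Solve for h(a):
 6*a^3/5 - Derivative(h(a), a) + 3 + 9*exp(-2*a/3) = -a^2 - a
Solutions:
 h(a) = C1 + 3*a^4/10 + a^3/3 + a^2/2 + 3*a - 27*exp(-2*a/3)/2


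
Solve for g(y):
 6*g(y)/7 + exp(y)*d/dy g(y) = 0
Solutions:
 g(y) = C1*exp(6*exp(-y)/7)


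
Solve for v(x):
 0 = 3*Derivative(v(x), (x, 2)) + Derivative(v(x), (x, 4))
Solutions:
 v(x) = C1 + C2*x + C3*sin(sqrt(3)*x) + C4*cos(sqrt(3)*x)


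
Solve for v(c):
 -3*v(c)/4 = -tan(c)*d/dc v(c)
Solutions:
 v(c) = C1*sin(c)^(3/4)


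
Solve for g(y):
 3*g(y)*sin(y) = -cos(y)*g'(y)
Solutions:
 g(y) = C1*cos(y)^3


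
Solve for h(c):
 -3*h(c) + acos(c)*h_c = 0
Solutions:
 h(c) = C1*exp(3*Integral(1/acos(c), c))


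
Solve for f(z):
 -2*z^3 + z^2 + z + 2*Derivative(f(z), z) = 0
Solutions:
 f(z) = C1 + z^4/4 - z^3/6 - z^2/4


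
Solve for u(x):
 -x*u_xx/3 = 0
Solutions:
 u(x) = C1 + C2*x


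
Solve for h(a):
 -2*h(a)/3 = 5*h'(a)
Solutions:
 h(a) = C1*exp(-2*a/15)


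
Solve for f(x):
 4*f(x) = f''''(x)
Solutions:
 f(x) = C1*exp(-sqrt(2)*x) + C2*exp(sqrt(2)*x) + C3*sin(sqrt(2)*x) + C4*cos(sqrt(2)*x)


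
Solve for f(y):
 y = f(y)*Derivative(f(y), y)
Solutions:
 f(y) = -sqrt(C1 + y^2)
 f(y) = sqrt(C1 + y^2)


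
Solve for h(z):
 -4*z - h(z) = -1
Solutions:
 h(z) = 1 - 4*z


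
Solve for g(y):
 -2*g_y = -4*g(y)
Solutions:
 g(y) = C1*exp(2*y)


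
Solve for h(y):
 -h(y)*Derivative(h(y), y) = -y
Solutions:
 h(y) = -sqrt(C1 + y^2)
 h(y) = sqrt(C1 + y^2)
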